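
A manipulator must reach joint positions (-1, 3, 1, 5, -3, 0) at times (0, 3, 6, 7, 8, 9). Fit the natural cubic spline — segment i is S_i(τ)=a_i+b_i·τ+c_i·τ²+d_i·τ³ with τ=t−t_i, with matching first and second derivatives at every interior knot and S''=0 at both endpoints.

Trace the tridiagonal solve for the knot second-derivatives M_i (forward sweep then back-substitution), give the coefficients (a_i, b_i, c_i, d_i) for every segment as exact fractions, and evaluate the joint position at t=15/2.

  seg 0: a=-1 b=3533/1257 c=0 d=-619/3771
  seg 1: a=3 b=-2038/1257 c=-619/419 d=2257/3771
  seg 2: a=1 b=7133/1257 c=1638/419 d=-7019/1257
  seg 3: a=5 b=-4096/1257 c=-5381/419 d=10183/1257
  seg 4: a=-3 b=-5833/1257 c=4802/419 d=-4802/1257
S(15/2) = 3931/3352

Δ: Δ0=4/3, Δ1=-2/3, Δ2=4, Δ3=-8, Δ4=3
row 1: diag=12, rhs=-12; c'=1/4, d'=-1
row 2: denom=8−3·1/4=29/4; d'=(28−3·-1)/(29/4)=124/29
row 3: denom=4−1·4/29=112/29; d'=(-72−1·124/29)/(112/29)=-79/4
row 4: denom=4−1·29/112=419/112; d'=(66−1·-79/4)/(419/112)=9604/419
back: M4=9604/419
back: M3=-79/4−29/112·9604/419=-10762/419
back: M2=124/29−4/29·-10762/419=3276/419
back: M1=-1−1/4·3276/419=-1238/419
M: M0=0, M1=-1238/419, M2=3276/419, M3=-10762/419, M4=9604/419, M5=0
seg 0: a=-1, c=M0/2=0, d=(M1−M0)/(6·3)=-619/3771, b=Δ0−h0·(2M0+M1)/6=3533/1257
seg 1: a=3, c=M1/2=-619/419, d=(M2−M1)/(6·3)=2257/3771, b=Δ1−h1·(2M1+M2)/6=-2038/1257
seg 2: a=1, c=M2/2=1638/419, d=(M3−M2)/(6·1)=-7019/1257, b=Δ2−h2·(2M2+M3)/6=7133/1257
seg 3: a=5, c=M3/2=-5381/419, d=(M4−M3)/(6·1)=10183/1257, b=Δ3−h3·(2M3+M4)/6=-4096/1257
seg 4: a=-3, c=M4/2=4802/419, d=(M5−M4)/(6·1)=-4802/1257, b=Δ4−h4·(2M4+M5)/6=-5833/1257
t_q=15/2 → seg 3, τ=1/2; S=5+-4096/1257·τ+-5381/419·τ²+10183/1257·τ³=3931/3352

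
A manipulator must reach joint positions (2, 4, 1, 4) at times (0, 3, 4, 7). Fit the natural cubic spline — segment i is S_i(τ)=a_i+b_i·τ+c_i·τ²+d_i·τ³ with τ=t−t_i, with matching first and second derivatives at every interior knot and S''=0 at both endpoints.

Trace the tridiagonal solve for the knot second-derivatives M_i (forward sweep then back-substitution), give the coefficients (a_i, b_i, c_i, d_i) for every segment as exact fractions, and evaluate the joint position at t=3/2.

  seg 0: a=2 b=142/63 c=0 d=-100/567
  seg 1: a=4 b=-158/63 c=-100/63 d=23/21
  seg 2: a=1 b=-151/63 c=107/63 d=-107/567
S(3/2) = 67/14

Δ: Δ0=2/3, Δ1=-3, Δ2=1
row 1: diag=8, rhs=-22; c'=1/8, d'=-11/4
row 2: denom=8−1·1/8=63/8; d'=(24−1·-11/4)/(63/8)=214/63
back: M2=214/63
back: M1=-11/4−1/8·214/63=-200/63
M: M0=0, M1=-200/63, M2=214/63, M3=0
seg 0: a=2, c=M0/2=0, d=(M1−M0)/(6·3)=-100/567, b=Δ0−h0·(2M0+M1)/6=142/63
seg 1: a=4, c=M1/2=-100/63, d=(M2−M1)/(6·1)=23/21, b=Δ1−h1·(2M1+M2)/6=-158/63
seg 2: a=1, c=M2/2=107/63, d=(M3−M2)/(6·3)=-107/567, b=Δ2−h2·(2M2+M3)/6=-151/63
t_q=3/2 → seg 0, τ=3/2; S=2+142/63·τ+0·τ²+-100/567·τ³=67/14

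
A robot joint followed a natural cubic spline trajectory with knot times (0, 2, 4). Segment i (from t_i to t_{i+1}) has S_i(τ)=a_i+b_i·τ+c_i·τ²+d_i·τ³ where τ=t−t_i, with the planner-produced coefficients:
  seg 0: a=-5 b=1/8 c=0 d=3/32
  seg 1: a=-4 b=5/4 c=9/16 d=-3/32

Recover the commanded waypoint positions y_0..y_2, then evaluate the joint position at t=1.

y_0 = S_0(0) = a_0 = -5
y_1 = S_1(0) = a_1 = -4
y_2 = S_1(2) = 0
t_q=1 is in segment 0 (τ=1); S_0(τ)=-153/32

y_0=-5 y_1=-4 y_2=0
S(1) = -153/32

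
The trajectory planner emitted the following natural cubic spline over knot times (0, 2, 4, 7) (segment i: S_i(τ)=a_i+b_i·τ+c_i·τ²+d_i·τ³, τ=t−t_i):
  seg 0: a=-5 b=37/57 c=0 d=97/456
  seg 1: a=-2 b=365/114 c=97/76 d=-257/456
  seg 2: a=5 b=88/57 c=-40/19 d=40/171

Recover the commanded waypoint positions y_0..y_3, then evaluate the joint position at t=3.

y_0 = S_0(0) = a_0 = -5
y_1 = S_1(0) = a_1 = -2
y_2 = S_2(0) = a_2 = 5
y_3 = S_2(3) = -3
t_q=3 is in segment 1 (τ=1); S_1(τ)=291/152

y_0=-5 y_1=-2 y_2=5 y_3=-3
S(3) = 291/152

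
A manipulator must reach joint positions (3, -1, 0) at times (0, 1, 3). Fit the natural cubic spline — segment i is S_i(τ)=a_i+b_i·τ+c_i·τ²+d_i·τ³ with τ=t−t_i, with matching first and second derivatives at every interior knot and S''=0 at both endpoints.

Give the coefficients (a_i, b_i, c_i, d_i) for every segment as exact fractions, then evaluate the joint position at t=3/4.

  seg 0: a=3 b=-19/4 c=0 d=3/4
  seg 1: a=-1 b=-5/2 c=9/4 d=-3/8
S(3/4) = -63/256

Δ: Δ0=-4, Δ1=1/2
row 1: diag=6, rhs=27; c'=1/3, d'=9/2
back: M1=9/2
M: M0=0, M1=9/2, M2=0
seg 0: a=3, c=M0/2=0, d=(M1−M0)/(6·1)=3/4, b=Δ0−h0·(2M0+M1)/6=-19/4
seg 1: a=-1, c=M1/2=9/4, d=(M2−M1)/(6·2)=-3/8, b=Δ1−h1·(2M1+M2)/6=-5/2
t_q=3/4 → seg 0, τ=3/4; S=3+-19/4·τ+0·τ²+3/4·τ³=-63/256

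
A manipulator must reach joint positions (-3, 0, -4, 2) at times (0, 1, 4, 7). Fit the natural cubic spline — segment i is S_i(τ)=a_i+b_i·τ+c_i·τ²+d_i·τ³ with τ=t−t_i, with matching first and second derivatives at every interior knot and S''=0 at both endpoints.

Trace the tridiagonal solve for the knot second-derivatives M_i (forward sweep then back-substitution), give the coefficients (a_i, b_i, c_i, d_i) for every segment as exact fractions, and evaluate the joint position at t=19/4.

  seg 0: a=-3 b=323/87 c=0 d=-62/87
  seg 1: a=0 b=137/87 c=-62/29 d=305/783
  seg 2: a=-4 b=-64/87 c=119/87 d=-119/783
S(19/4) = -7139/1856

Δ: Δ0=3, Δ1=-4/3, Δ2=2
row 1: diag=8, rhs=-26; c'=3/8, d'=-13/4
row 2: denom=12−3·3/8=87/8; d'=(20−3·-13/4)/(87/8)=238/87
back: M2=238/87
back: M1=-13/4−3/8·238/87=-124/29
M: M0=0, M1=-124/29, M2=238/87, M3=0
seg 0: a=-3, c=M0/2=0, d=(M1−M0)/(6·1)=-62/87, b=Δ0−h0·(2M0+M1)/6=323/87
seg 1: a=0, c=M1/2=-62/29, d=(M2−M1)/(6·3)=305/783, b=Δ1−h1·(2M1+M2)/6=137/87
seg 2: a=-4, c=M2/2=119/87, d=(M3−M2)/(6·3)=-119/783, b=Δ2−h2·(2M2+M3)/6=-64/87
t_q=19/4 → seg 2, τ=3/4; S=-4+-64/87·τ+119/87·τ²+-119/783·τ³=-7139/1856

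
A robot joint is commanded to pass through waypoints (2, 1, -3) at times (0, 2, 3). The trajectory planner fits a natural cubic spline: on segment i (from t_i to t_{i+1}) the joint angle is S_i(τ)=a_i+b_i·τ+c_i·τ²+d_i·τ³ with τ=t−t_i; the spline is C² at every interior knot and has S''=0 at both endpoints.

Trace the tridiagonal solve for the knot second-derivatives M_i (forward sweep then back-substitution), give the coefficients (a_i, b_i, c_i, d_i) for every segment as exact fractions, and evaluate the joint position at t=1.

  seg 0: a=2 b=2/3 c=0 d=-7/24
  seg 1: a=1 b=-17/6 c=-7/4 d=7/12
S(1) = 19/8

Δ: Δ0=-1/2, Δ1=-4
row 1: diag=6, rhs=-21; c'=1/6, d'=-7/2
back: M1=-7/2
M: M0=0, M1=-7/2, M2=0
seg 0: a=2, c=M0/2=0, d=(M1−M0)/(6·2)=-7/24, b=Δ0−h0·(2M0+M1)/6=2/3
seg 1: a=1, c=M1/2=-7/4, d=(M2−M1)/(6·1)=7/12, b=Δ1−h1·(2M1+M2)/6=-17/6
t_q=1 → seg 0, τ=1; S=2+2/3·τ+0·τ²+-7/24·τ³=19/8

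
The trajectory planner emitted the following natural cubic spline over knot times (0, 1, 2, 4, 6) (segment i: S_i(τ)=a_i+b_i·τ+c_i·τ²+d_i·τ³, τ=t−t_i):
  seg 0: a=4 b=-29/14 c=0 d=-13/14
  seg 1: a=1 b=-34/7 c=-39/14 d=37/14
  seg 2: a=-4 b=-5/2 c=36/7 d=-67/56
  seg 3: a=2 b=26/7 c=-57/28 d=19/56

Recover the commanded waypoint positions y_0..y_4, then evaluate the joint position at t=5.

y_0=4 y_1=1 y_2=-4 y_3=2 y_4=4
S(5) = 225/56

y_0 = S_0(0) = a_0 = 4
y_1 = S_1(0) = a_1 = 1
y_2 = S_2(0) = a_2 = -4
y_3 = S_3(0) = a_3 = 2
y_4 = S_3(2) = 4
t_q=5 is in segment 3 (τ=1); S_3(τ)=225/56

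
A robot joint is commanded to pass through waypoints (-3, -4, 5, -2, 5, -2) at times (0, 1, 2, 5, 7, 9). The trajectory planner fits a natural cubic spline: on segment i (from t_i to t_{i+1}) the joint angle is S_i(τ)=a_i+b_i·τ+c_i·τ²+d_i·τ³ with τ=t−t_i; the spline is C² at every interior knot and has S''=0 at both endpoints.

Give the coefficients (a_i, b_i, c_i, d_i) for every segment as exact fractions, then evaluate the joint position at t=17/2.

  seg 0: a=-3 b=-12707/3102 c=0 d=9605/3102
  seg 1: a=-4 b=8054/1551 c=9605/1034 d=-17005/3102
  seg 2: a=5 b=22723/3102 c=-3700/517 d=1357/1034
  seg 3: a=-2 b=-280/1551 c=4813/1034 d=-17461/12408
  seg 4: a=5 b=4813/3102 c=-7835/2068 d=7835/12408
S(17/2) = 30903/33088

Δ: Δ0=-1, Δ1=9, Δ2=-7/3, Δ3=7/2, Δ4=-7/2
row 1: diag=4, rhs=60; c'=1/4, d'=15
row 2: denom=8−1·1/4=31/4; d'=(-68−1·15)/(31/4)=-332/31
row 3: denom=10−3·12/31=274/31; d'=(35−3·-332/31)/(274/31)=2081/274
row 4: denom=8−2·31/137=1034/137; d'=(-42−2·2081/274)/(1034/137)=-7835/1034
back: M4=-7835/1034
back: M3=2081/274−31/137·-7835/1034=4813/517
back: M2=-332/31−12/31·4813/517=-7400/517
back: M1=15−1/4·-7400/517=9605/517
M: M0=0, M1=9605/517, M2=-7400/517, M3=4813/517, M4=-7835/1034, M5=0
seg 0: a=-3, c=M0/2=0, d=(M1−M0)/(6·1)=9605/3102, b=Δ0−h0·(2M0+M1)/6=-12707/3102
seg 1: a=-4, c=M1/2=9605/1034, d=(M2−M1)/(6·1)=-17005/3102, b=Δ1−h1·(2M1+M2)/6=8054/1551
seg 2: a=5, c=M2/2=-3700/517, d=(M3−M2)/(6·3)=1357/1034, b=Δ2−h2·(2M2+M3)/6=22723/3102
seg 3: a=-2, c=M3/2=4813/1034, d=(M4−M3)/(6·2)=-17461/12408, b=Δ3−h3·(2M3+M4)/6=-280/1551
seg 4: a=5, c=M4/2=-7835/2068, d=(M5−M4)/(6·2)=7835/12408, b=Δ4−h4·(2M4+M5)/6=4813/3102
t_q=17/2 → seg 4, τ=3/2; S=5+4813/3102·τ+-7835/2068·τ²+7835/12408·τ³=30903/33088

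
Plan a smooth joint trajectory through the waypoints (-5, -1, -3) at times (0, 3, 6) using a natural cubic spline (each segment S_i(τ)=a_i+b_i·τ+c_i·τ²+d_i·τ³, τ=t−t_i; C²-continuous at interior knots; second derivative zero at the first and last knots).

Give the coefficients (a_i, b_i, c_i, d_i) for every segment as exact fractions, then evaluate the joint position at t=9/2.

Δ: Δ0=4/3, Δ1=-2/3
row 1: diag=12, rhs=-12; c'=1/4, d'=-1
back: M1=-1
M: M0=0, M1=-1, M2=0
seg 0: a=-5, c=M0/2=0, d=(M1−M0)/(6·3)=-1/18, b=Δ0−h0·(2M0+M1)/6=11/6
seg 1: a=-1, c=M1/2=-1/2, d=(M2−M1)/(6·3)=1/18, b=Δ1−h1·(2M1+M2)/6=1/3
t_q=9/2 → seg 1, τ=3/2; S=-1+1/3·τ+-1/2·τ²+1/18·τ³=-23/16

  seg 0: a=-5 b=11/6 c=0 d=-1/18
  seg 1: a=-1 b=1/3 c=-1/2 d=1/18
S(9/2) = -23/16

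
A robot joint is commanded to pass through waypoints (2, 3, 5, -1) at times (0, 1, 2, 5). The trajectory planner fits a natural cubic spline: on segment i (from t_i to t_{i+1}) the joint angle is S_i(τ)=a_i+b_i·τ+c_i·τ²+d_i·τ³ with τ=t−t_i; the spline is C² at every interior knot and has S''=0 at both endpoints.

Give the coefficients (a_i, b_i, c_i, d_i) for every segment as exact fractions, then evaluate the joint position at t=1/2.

Δ: Δ0=1, Δ1=2, Δ2=-2
row 1: diag=4, rhs=6; c'=1/4, d'=3/2
row 2: denom=8−1·1/4=31/4; d'=(-24−1·3/2)/(31/4)=-102/31
back: M2=-102/31
back: M1=3/2−1/4·-102/31=72/31
M: M0=0, M1=72/31, M2=-102/31, M3=0
seg 0: a=2, c=M0/2=0, d=(M1−M0)/(6·1)=12/31, b=Δ0−h0·(2M0+M1)/6=19/31
seg 1: a=3, c=M1/2=36/31, d=(M2−M1)/(6·1)=-29/31, b=Δ1−h1·(2M1+M2)/6=55/31
seg 2: a=5, c=M2/2=-51/31, d=(M3−M2)/(6·3)=17/93, b=Δ2−h2·(2M2+M3)/6=40/31
t_q=1/2 → seg 0, τ=1/2; S=2+19/31·τ+0·τ²+12/31·τ³=73/31

  seg 0: a=2 b=19/31 c=0 d=12/31
  seg 1: a=3 b=55/31 c=36/31 d=-29/31
  seg 2: a=5 b=40/31 c=-51/31 d=17/93
S(1/2) = 73/31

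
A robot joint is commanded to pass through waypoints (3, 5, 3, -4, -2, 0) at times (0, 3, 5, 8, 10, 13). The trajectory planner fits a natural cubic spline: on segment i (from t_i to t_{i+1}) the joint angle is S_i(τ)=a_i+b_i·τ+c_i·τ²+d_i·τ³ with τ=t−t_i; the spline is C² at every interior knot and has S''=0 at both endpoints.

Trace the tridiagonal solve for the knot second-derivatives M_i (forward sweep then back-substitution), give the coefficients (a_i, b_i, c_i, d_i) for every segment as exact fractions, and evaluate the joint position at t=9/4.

Δ: Δ0=2/3, Δ1=-1, Δ2=-7/3, Δ3=1, Δ4=2/3
row 1: diag=10, rhs=-10; c'=1/5, d'=-1
row 2: denom=10−2·1/5=48/5; d'=(-8−2·-1)/(48/5)=-5/8
row 3: denom=10−3·5/16=145/16; d'=(20−3·-5/8)/(145/16)=70/29
row 4: denom=10−2·32/145=1386/145; d'=(-2−2·70/29)/(1386/145)=-5/7
back: M4=-5/7
back: M3=70/29−32/145·-5/7=18/7
back: M2=-5/8−5/16·18/7=-10/7
back: M1=-1−1/5·-10/7=-5/7
M: M0=0, M1=-5/7, M2=-10/7, M3=18/7, M4=-5/7, M5=0
seg 0: a=3, c=M0/2=0, d=(M1−M0)/(6·3)=-5/126, b=Δ0−h0·(2M0+M1)/6=43/42
seg 1: a=5, c=M1/2=-5/14, d=(M2−M1)/(6·2)=-5/84, b=Δ1−h1·(2M1+M2)/6=-1/21
seg 2: a=3, c=M2/2=-5/7, d=(M3−M2)/(6·3)=2/9, b=Δ2−h2·(2M2+M3)/6=-46/21
seg 3: a=-4, c=M3/2=9/7, d=(M4−M3)/(6·2)=-23/84, b=Δ3−h3·(2M3+M4)/6=-10/21
seg 4: a=-2, c=M4/2=-5/14, d=(M5−M4)/(6·3)=5/126, b=Δ4−h4·(2M4+M5)/6=29/21
t_q=9/4 → seg 0, τ=9/4; S=3+43/42·τ+0·τ²+-5/126·τ³=621/128

  seg 0: a=3 b=43/42 c=0 d=-5/126
  seg 1: a=5 b=-1/21 c=-5/14 d=-5/84
  seg 2: a=3 b=-46/21 c=-5/7 d=2/9
  seg 3: a=-4 b=-10/21 c=9/7 d=-23/84
  seg 4: a=-2 b=29/21 c=-5/14 d=5/126
S(9/4) = 621/128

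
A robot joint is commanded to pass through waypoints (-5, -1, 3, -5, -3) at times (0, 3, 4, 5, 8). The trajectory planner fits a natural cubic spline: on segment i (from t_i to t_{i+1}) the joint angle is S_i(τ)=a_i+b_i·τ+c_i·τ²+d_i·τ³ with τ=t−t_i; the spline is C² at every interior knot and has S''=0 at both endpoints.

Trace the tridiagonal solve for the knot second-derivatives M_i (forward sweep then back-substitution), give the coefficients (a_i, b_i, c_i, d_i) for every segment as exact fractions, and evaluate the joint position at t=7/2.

  seg 0: a=-5 b=-121/120 c=0 d=281/1080
  seg 1: a=-1 b=361/60 c=281/120 d=-523/120
  seg 2: a=3 b=-19/8 c=-161/15 d=613/120
  seg 3: a=-5 b=-511/60 c=551/120 d=-551/1080
S(7/2) = 1967/960

Δ: Δ0=4/3, Δ1=4, Δ2=-8, Δ3=2/3
row 1: diag=8, rhs=16; c'=1/8, d'=2
row 2: denom=4−1·1/8=31/8; d'=(-72−1·2)/(31/8)=-592/31
row 3: denom=8−1·8/31=240/31; d'=(52−1·-592/31)/(240/31)=551/60
back: M3=551/60
back: M2=-592/31−8/31·551/60=-322/15
back: M1=2−1/8·-322/15=281/60
M: M0=0, M1=281/60, M2=-322/15, M3=551/60, M4=0
seg 0: a=-5, c=M0/2=0, d=(M1−M0)/(6·3)=281/1080, b=Δ0−h0·(2M0+M1)/6=-121/120
seg 1: a=-1, c=M1/2=281/120, d=(M2−M1)/(6·1)=-523/120, b=Δ1−h1·(2M1+M2)/6=361/60
seg 2: a=3, c=M2/2=-161/15, d=(M3−M2)/(6·1)=613/120, b=Δ2−h2·(2M2+M3)/6=-19/8
seg 3: a=-5, c=M3/2=551/120, d=(M4−M3)/(6·3)=-551/1080, b=Δ3−h3·(2M3+M4)/6=-511/60
t_q=7/2 → seg 1, τ=1/2; S=-1+361/60·τ+281/120·τ²+-523/120·τ³=1967/960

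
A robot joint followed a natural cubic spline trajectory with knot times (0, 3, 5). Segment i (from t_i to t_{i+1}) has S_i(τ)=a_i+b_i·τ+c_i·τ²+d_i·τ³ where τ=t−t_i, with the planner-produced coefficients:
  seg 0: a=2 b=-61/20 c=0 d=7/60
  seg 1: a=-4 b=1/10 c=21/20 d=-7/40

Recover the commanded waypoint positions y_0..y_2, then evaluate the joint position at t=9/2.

y_0 = S_0(0) = a_0 = 2
y_1 = S_1(0) = a_1 = -4
y_2 = S_1(2) = -1
t_q=9/2 is in segment 1 (τ=3/2); S_1(τ)=-133/64

y_0=2 y_1=-4 y_2=-1
S(9/2) = -133/64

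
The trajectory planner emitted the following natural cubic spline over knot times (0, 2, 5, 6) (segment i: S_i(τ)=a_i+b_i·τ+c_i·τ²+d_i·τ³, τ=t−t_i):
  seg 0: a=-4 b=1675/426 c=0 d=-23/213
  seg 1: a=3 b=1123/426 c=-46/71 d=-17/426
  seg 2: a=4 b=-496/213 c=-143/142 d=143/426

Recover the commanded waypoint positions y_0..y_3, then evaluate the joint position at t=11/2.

y_0=-4 y_1=3 y_2=4 y_3=1
S(11/2) = 2983/1136

y_0 = S_0(0) = a_0 = -4
y_1 = S_1(0) = a_1 = 3
y_2 = S_2(0) = a_2 = 4
y_3 = S_2(1) = 1
t_q=11/2 is in segment 2 (τ=1/2); S_2(τ)=2983/1136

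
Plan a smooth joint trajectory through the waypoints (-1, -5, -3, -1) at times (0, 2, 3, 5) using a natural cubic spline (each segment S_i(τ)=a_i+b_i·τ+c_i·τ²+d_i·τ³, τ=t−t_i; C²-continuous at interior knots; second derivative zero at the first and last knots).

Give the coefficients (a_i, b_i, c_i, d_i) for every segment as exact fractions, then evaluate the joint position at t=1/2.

  seg 0: a=-1 b=-24/7 c=0 d=5/14
  seg 1: a=-5 b=6/7 c=15/7 d=-1
  seg 2: a=-3 b=15/7 c=-6/7 d=1/7
S(1/2) = -299/112

Δ: Δ0=-2, Δ1=2, Δ2=1
row 1: diag=6, rhs=24; c'=1/6, d'=4
row 2: denom=6−1·1/6=35/6; d'=(-6−1·4)/(35/6)=-12/7
back: M2=-12/7
back: M1=4−1/6·-12/7=30/7
M: M0=0, M1=30/7, M2=-12/7, M3=0
seg 0: a=-1, c=M0/2=0, d=(M1−M0)/(6·2)=5/14, b=Δ0−h0·(2M0+M1)/6=-24/7
seg 1: a=-5, c=M1/2=15/7, d=(M2−M1)/(6·1)=-1, b=Δ1−h1·(2M1+M2)/6=6/7
seg 2: a=-3, c=M2/2=-6/7, d=(M3−M2)/(6·2)=1/7, b=Δ2−h2·(2M2+M3)/6=15/7
t_q=1/2 → seg 0, τ=1/2; S=-1+-24/7·τ+0·τ²+5/14·τ³=-299/112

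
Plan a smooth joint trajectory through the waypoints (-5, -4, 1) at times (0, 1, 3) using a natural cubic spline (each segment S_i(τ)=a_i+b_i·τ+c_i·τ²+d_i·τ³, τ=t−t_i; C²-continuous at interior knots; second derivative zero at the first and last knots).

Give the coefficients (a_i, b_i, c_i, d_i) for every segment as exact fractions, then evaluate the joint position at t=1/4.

  seg 0: a=-5 b=3/4 c=0 d=1/4
  seg 1: a=-4 b=3/2 c=3/4 d=-1/8
S(1/4) = -1231/256

Δ: Δ0=1, Δ1=5/2
row 1: diag=6, rhs=9; c'=1/3, d'=3/2
back: M1=3/2
M: M0=0, M1=3/2, M2=0
seg 0: a=-5, c=M0/2=0, d=(M1−M0)/(6·1)=1/4, b=Δ0−h0·(2M0+M1)/6=3/4
seg 1: a=-4, c=M1/2=3/4, d=(M2−M1)/(6·2)=-1/8, b=Δ1−h1·(2M1+M2)/6=3/2
t_q=1/4 → seg 0, τ=1/4; S=-5+3/4·τ+0·τ²+1/4·τ³=-1231/256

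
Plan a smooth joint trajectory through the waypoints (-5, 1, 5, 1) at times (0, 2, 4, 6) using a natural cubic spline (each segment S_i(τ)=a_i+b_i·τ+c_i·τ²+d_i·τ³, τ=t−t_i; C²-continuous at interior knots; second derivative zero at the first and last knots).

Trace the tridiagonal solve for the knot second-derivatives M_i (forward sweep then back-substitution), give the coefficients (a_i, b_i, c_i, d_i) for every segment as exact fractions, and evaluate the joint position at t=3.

Δ: Δ0=3, Δ1=2, Δ2=-2
row 1: diag=8, rhs=-6; c'=1/4, d'=-3/4
row 2: denom=8−2·1/4=15/2; d'=(-24−2·-3/4)/(15/2)=-3
back: M2=-3
back: M1=-3/4−1/4·-3=0
M: M0=0, M1=0, M2=-3, M3=0
seg 0: a=-5, c=M0/2=0, d=(M1−M0)/(6·2)=0, b=Δ0−h0·(2M0+M1)/6=3
seg 1: a=1, c=M1/2=0, d=(M2−M1)/(6·2)=-1/4, b=Δ1−h1·(2M1+M2)/6=3
seg 2: a=5, c=M2/2=-3/2, d=(M3−M2)/(6·2)=1/4, b=Δ2−h2·(2M2+M3)/6=0
t_q=3 → seg 1, τ=1; S=1+3·τ+0·τ²+-1/4·τ³=15/4

  seg 0: a=-5 b=3 c=0 d=0
  seg 1: a=1 b=3 c=0 d=-1/4
  seg 2: a=5 b=0 c=-3/2 d=1/4
S(3) = 15/4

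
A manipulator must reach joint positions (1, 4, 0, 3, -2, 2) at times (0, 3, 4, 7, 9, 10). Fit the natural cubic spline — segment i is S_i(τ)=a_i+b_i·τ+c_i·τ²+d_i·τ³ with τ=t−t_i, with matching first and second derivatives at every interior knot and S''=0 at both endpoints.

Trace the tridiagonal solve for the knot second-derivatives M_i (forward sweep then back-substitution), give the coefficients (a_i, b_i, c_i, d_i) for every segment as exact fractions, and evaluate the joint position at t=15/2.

  seg 0: a=1 b=141/43 c=0 d=-98/387
  seg 1: a=4 b=-153/43 c=-98/43 d=79/43
  seg 2: a=0 b=-112/43 c=139/43 d=-262/387
  seg 3: a=3 b=-64/43 c=-123/43 d=405/344
  seg 4: a=-2 b=103/86 c=723/172 d=-241/172
S(15/2) = 4645/2752

Δ: Δ0=1, Δ1=-4, Δ2=1, Δ3=-5/2, Δ4=4
row 1: diag=8, rhs=-30; c'=1/8, d'=-15/4
row 2: denom=8−1·1/8=63/8; d'=(30−1·-15/4)/(63/8)=30/7
row 3: denom=10−3·8/21=62/7; d'=(-21−3·30/7)/(62/7)=-237/62
row 4: denom=6−2·7/31=172/31; d'=(39−2·-237/62)/(172/31)=723/86
back: M4=723/86
back: M3=-237/62−7/31·723/86=-246/43
back: M2=30/7−8/21·-246/43=278/43
back: M1=-15/4−1/8·278/43=-196/43
M: M0=0, M1=-196/43, M2=278/43, M3=-246/43, M4=723/86, M5=0
seg 0: a=1, c=M0/2=0, d=(M1−M0)/(6·3)=-98/387, b=Δ0−h0·(2M0+M1)/6=141/43
seg 1: a=4, c=M1/2=-98/43, d=(M2−M1)/(6·1)=79/43, b=Δ1−h1·(2M1+M2)/6=-153/43
seg 2: a=0, c=M2/2=139/43, d=(M3−M2)/(6·3)=-262/387, b=Δ2−h2·(2M2+M3)/6=-112/43
seg 3: a=3, c=M3/2=-123/43, d=(M4−M3)/(6·2)=405/344, b=Δ3−h3·(2M3+M4)/6=-64/43
seg 4: a=-2, c=M4/2=723/172, d=(M5−M4)/(6·1)=-241/172, b=Δ4−h4·(2M4+M5)/6=103/86
t_q=15/2 → seg 3, τ=1/2; S=3+-64/43·τ+-123/43·τ²+405/344·τ³=4645/2752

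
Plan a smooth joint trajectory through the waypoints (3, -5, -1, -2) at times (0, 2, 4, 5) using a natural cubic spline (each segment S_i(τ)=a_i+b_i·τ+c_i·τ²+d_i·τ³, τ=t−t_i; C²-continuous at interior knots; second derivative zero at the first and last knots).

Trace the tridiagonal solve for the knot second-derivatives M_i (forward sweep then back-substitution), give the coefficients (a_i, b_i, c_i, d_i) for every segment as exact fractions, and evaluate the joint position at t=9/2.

  seg 0: a=3 b=-65/11 c=0 d=21/44
  seg 1: a=-5 b=-2/11 c=63/22 d=-39/44
  seg 2: a=-1 b=7/11 c=-27/11 d=9/11
S(9/2) = -105/88

Δ: Δ0=-4, Δ1=2, Δ2=-1
row 1: diag=8, rhs=36; c'=1/4, d'=9/2
row 2: denom=6−2·1/4=11/2; d'=(-18−2·9/2)/(11/2)=-54/11
back: M2=-54/11
back: M1=9/2−1/4·-54/11=63/11
M: M0=0, M1=63/11, M2=-54/11, M3=0
seg 0: a=3, c=M0/2=0, d=(M1−M0)/(6·2)=21/44, b=Δ0−h0·(2M0+M1)/6=-65/11
seg 1: a=-5, c=M1/2=63/22, d=(M2−M1)/(6·2)=-39/44, b=Δ1−h1·(2M1+M2)/6=-2/11
seg 2: a=-1, c=M2/2=-27/11, d=(M3−M2)/(6·1)=9/11, b=Δ2−h2·(2M2+M3)/6=7/11
t_q=9/2 → seg 2, τ=1/2; S=-1+7/11·τ+-27/11·τ²+9/11·τ³=-105/88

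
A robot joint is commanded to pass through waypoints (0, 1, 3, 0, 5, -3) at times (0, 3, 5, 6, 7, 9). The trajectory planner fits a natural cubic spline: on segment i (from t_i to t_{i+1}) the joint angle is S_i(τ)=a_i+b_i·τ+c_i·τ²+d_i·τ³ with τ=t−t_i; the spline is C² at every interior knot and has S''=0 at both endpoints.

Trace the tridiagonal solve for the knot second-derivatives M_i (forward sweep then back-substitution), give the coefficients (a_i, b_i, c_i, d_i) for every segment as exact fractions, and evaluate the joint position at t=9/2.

  seg 0: a=0 b=-1123/1842 c=0 d=193/1842
  seg 1: a=1 b=2044/921 c=579/614 d=-715/921
  seg 2: a=3 b=-3062/921 c=-2281/614 d=7441/1842
  seg 3: a=0 b=2513/1842 c=2580/307 d=-8783/1842
  seg 4: a=5 b=3562/921 c=-3623/614 d=3623/3684
S(9/2) = 1176/307

Δ: Δ0=1/3, Δ1=1, Δ2=-3, Δ3=5, Δ4=-4
row 1: diag=10, rhs=4; c'=1/5, d'=2/5
row 2: denom=6−2·1/5=28/5; d'=(-24−2·2/5)/(28/5)=-31/7
row 3: denom=4−1·5/28=107/28; d'=(48−1·-31/7)/(107/28)=1468/107
row 4: denom=6−1·28/107=614/107; d'=(-54−1·1468/107)/(614/107)=-3623/307
back: M4=-3623/307
back: M3=1468/107−28/107·-3623/307=5160/307
back: M2=-31/7−5/28·5160/307=-2281/307
back: M1=2/5−1/5·-2281/307=579/307
M: M0=0, M1=579/307, M2=-2281/307, M3=5160/307, M4=-3623/307, M5=0
seg 0: a=0, c=M0/2=0, d=(M1−M0)/(6·3)=193/1842, b=Δ0−h0·(2M0+M1)/6=-1123/1842
seg 1: a=1, c=M1/2=579/614, d=(M2−M1)/(6·2)=-715/921, b=Δ1−h1·(2M1+M2)/6=2044/921
seg 2: a=3, c=M2/2=-2281/614, d=(M3−M2)/(6·1)=7441/1842, b=Δ2−h2·(2M2+M3)/6=-3062/921
seg 3: a=0, c=M3/2=2580/307, d=(M4−M3)/(6·1)=-8783/1842, b=Δ3−h3·(2M3+M4)/6=2513/1842
seg 4: a=5, c=M4/2=-3623/614, d=(M5−M4)/(6·2)=3623/3684, b=Δ4−h4·(2M4+M5)/6=3562/921
t_q=9/2 → seg 1, τ=3/2; S=1+2044/921·τ+579/614·τ²+-715/921·τ³=1176/307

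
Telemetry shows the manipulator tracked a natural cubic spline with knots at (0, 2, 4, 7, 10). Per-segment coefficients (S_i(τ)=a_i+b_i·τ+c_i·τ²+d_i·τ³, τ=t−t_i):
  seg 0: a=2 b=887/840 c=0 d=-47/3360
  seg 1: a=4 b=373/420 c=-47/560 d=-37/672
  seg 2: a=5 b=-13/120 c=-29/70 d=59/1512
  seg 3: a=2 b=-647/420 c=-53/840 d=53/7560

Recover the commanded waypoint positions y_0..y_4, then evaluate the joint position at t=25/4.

y_0 = S_0(0) = a_0 = 2
y_1 = S_1(0) = a_1 = 4
y_2 = S_2(0) = a_2 = 5
y_3 = S_3(0) = a_3 = 2
y_4 = S_3(3) = -3
t_q=25/4 is in segment 2 (τ=9/4); S_2(τ)=55613/17920

y_0=2 y_1=4 y_2=5 y_3=2 y_4=-3
S(25/4) = 55613/17920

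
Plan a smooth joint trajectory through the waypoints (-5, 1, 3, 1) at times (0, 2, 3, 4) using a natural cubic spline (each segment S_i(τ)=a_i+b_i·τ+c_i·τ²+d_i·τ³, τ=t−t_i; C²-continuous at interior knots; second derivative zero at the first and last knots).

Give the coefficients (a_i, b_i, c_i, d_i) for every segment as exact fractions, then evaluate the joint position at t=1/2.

Δ: Δ0=3, Δ1=2, Δ2=-2
row 1: diag=6, rhs=-6; c'=1/6, d'=-1
row 2: denom=4−1·1/6=23/6; d'=(-24−1·-1)/(23/6)=-6
back: M2=-6
back: M1=-1−1/6·-6=0
M: M0=0, M1=0, M2=-6, M3=0
seg 0: a=-5, c=M0/2=0, d=(M1−M0)/(6·2)=0, b=Δ0−h0·(2M0+M1)/6=3
seg 1: a=1, c=M1/2=0, d=(M2−M1)/(6·1)=-1, b=Δ1−h1·(2M1+M2)/6=3
seg 2: a=3, c=M2/2=-3, d=(M3−M2)/(6·1)=1, b=Δ2−h2·(2M2+M3)/6=0
t_q=1/2 → seg 0, τ=1/2; S=-5+3·τ+0·τ²+0·τ³=-7/2

  seg 0: a=-5 b=3 c=0 d=0
  seg 1: a=1 b=3 c=0 d=-1
  seg 2: a=3 b=0 c=-3 d=1
S(1/2) = -7/2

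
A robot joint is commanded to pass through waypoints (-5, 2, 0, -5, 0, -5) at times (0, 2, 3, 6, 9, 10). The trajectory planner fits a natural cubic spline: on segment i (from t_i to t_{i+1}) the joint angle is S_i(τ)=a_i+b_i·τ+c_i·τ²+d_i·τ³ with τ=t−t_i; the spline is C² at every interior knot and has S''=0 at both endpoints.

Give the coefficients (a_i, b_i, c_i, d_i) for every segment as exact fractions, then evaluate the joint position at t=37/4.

  seg 0: a=-5 b=12961/2438 c=0 d=-1107/2438
  seg 1: a=2 b=-323/2438 c=-3321/1219 d=2089/2438
  seg 2: a=0 b=-3670/1219 c=-375/2438 d=13205/65826
  seg 3: a=-5 b=3615/2438 c=6040/3657 d=-34895/65826
  seg 4: a=0 b=-3560/1219 c=-7605/2438 d=2535/2438
S(37/4) = -141805/156032

Δ: Δ0=7/2, Δ1=-2, Δ2=-5/3, Δ3=5/3, Δ4=-5
row 1: diag=6, rhs=-33; c'=1/6, d'=-11/2
row 2: denom=8−1·1/6=47/6; d'=(2−1·-11/2)/(47/6)=45/47
row 3: denom=12−3·18/47=510/47; d'=(20−3·45/47)/(510/47)=161/102
row 4: denom=8−3·47/170=1219/170; d'=(-40−3·161/102)/(1219/170)=-7605/1219
back: M4=-7605/1219
back: M3=161/102−47/170·-7605/1219=12080/3657
back: M2=45/47−18/47·12080/3657=-375/1219
back: M1=-11/2−1/6·-375/1219=-6642/1219
M: M0=0, M1=-6642/1219, M2=-375/1219, M3=12080/3657, M4=-7605/1219, M5=0
seg 0: a=-5, c=M0/2=0, d=(M1−M0)/(6·2)=-1107/2438, b=Δ0−h0·(2M0+M1)/6=12961/2438
seg 1: a=2, c=M1/2=-3321/1219, d=(M2−M1)/(6·1)=2089/2438, b=Δ1−h1·(2M1+M2)/6=-323/2438
seg 2: a=0, c=M2/2=-375/2438, d=(M3−M2)/(6·3)=13205/65826, b=Δ2−h2·(2M2+M3)/6=-3670/1219
seg 3: a=-5, c=M3/2=6040/3657, d=(M4−M3)/(6·3)=-34895/65826, b=Δ3−h3·(2M3+M4)/6=3615/2438
seg 4: a=0, c=M4/2=-7605/2438, d=(M5−M4)/(6·1)=2535/2438, b=Δ4−h4·(2M4+M5)/6=-3560/1219
t_q=37/4 → seg 4, τ=1/4; S=0+-3560/1219·τ+-7605/2438·τ²+2535/2438·τ³=-141805/156032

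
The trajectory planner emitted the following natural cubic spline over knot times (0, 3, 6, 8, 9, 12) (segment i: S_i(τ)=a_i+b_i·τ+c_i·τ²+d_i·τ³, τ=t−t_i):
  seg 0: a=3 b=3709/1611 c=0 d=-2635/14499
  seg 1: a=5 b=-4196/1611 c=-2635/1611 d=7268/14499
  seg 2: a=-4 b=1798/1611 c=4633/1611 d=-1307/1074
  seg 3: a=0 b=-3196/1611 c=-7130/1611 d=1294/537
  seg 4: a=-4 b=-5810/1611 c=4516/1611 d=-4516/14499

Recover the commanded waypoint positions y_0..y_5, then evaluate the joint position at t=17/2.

y_0=3 y_1=5 y_2=-4 y_3=0 y_4=-4 y_5=2
S(17/2) = -11581/6444

y_0 = S_0(0) = a_0 = 3
y_1 = S_1(0) = a_1 = 5
y_2 = S_2(0) = a_2 = -4
y_3 = S_3(0) = a_3 = 0
y_4 = S_4(0) = a_4 = -4
y_5 = S_4(3) = 2
t_q=17/2 is in segment 3 (τ=1/2); S_3(τ)=-11581/6444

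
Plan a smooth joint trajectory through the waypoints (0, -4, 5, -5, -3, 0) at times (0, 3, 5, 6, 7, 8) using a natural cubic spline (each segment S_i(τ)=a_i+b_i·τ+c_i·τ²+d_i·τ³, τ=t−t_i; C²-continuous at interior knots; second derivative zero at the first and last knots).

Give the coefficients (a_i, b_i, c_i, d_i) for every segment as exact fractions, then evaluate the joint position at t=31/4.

  seg 0: a=0 b=-3119/600 c=0 d=773/1800
  seg 1: a=-4 b=1919/300 c=773/200 d=-361/150
  seg 2: a=5 b=-2107/300 c=-423/40 d=4559/600
  seg 3: a=-5 b=-3227/600 c=611/50 d=-581/120
  seg 4: a=-3 b=1361/300 c=-461/200 d=461/600
S(31/4) = -1459/2560

Δ: Δ0=-4/3, Δ1=9/2, Δ2=-10, Δ3=2, Δ4=3
row 1: diag=10, rhs=35; c'=1/5, d'=7/2
row 2: denom=6−2·1/5=28/5; d'=(-87−2·7/2)/(28/5)=-235/14
row 3: denom=4−1·5/28=107/28; d'=(72−1·-235/14)/(107/28)=2486/107
row 4: denom=4−1·28/107=400/107; d'=(6−1·2486/107)/(400/107)=-461/100
back: M4=-461/100
back: M3=2486/107−28/107·-461/100=611/25
back: M2=-235/14−5/28·611/25=-423/20
back: M1=7/2−1/5·-423/20=773/100
M: M0=0, M1=773/100, M2=-423/20, M3=611/25, M4=-461/100, M5=0
seg 0: a=0, c=M0/2=0, d=(M1−M0)/(6·3)=773/1800, b=Δ0−h0·(2M0+M1)/6=-3119/600
seg 1: a=-4, c=M1/2=773/200, d=(M2−M1)/(6·2)=-361/150, b=Δ1−h1·(2M1+M2)/6=1919/300
seg 2: a=5, c=M2/2=-423/40, d=(M3−M2)/(6·1)=4559/600, b=Δ2−h2·(2M2+M3)/6=-2107/300
seg 3: a=-5, c=M3/2=611/50, d=(M4−M3)/(6·1)=-581/120, b=Δ3−h3·(2M3+M4)/6=-3227/600
seg 4: a=-3, c=M4/2=-461/200, d=(M5−M4)/(6·1)=461/600, b=Δ4−h4·(2M4+M5)/6=1361/300
t_q=31/4 → seg 4, τ=3/4; S=-3+1361/300·τ+-461/200·τ²+461/600·τ³=-1459/2560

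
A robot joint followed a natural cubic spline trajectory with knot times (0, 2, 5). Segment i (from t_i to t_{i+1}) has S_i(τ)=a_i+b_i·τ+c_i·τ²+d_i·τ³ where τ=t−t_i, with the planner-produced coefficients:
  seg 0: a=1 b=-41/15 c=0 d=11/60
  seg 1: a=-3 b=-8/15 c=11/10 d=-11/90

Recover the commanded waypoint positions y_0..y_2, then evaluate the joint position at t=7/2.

y_0=1 y_1=-3 y_2=2
S(7/2) = -139/80

y_0 = S_0(0) = a_0 = 1
y_1 = S_1(0) = a_1 = -3
y_2 = S_1(3) = 2
t_q=7/2 is in segment 1 (τ=3/2); S_1(τ)=-139/80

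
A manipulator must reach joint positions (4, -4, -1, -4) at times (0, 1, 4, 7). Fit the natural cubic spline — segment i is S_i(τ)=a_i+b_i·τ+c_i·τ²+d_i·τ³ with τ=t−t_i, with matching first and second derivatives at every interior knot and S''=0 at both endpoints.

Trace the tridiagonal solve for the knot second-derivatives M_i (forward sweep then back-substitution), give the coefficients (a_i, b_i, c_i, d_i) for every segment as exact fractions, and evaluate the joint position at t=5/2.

  seg 0: a=4 b=-270/29 c=0 d=38/29
  seg 1: a=-4 b=-156/29 c=114/29 d=-157/261
  seg 2: a=-1 b=57/29 c=-43/29 d=43/261
S(5/2) = -1219/232

Δ: Δ0=-8, Δ1=1, Δ2=-1
row 1: diag=8, rhs=54; c'=3/8, d'=27/4
row 2: denom=12−3·3/8=87/8; d'=(-12−3·27/4)/(87/8)=-86/29
back: M2=-86/29
back: M1=27/4−3/8·-86/29=228/29
M: M0=0, M1=228/29, M2=-86/29, M3=0
seg 0: a=4, c=M0/2=0, d=(M1−M0)/(6·1)=38/29, b=Δ0−h0·(2M0+M1)/6=-270/29
seg 1: a=-4, c=M1/2=114/29, d=(M2−M1)/(6·3)=-157/261, b=Δ1−h1·(2M1+M2)/6=-156/29
seg 2: a=-1, c=M2/2=-43/29, d=(M3−M2)/(6·3)=43/261, b=Δ2−h2·(2M2+M3)/6=57/29
t_q=5/2 → seg 1, τ=3/2; S=-4+-156/29·τ+114/29·τ²+-157/261·τ³=-1219/232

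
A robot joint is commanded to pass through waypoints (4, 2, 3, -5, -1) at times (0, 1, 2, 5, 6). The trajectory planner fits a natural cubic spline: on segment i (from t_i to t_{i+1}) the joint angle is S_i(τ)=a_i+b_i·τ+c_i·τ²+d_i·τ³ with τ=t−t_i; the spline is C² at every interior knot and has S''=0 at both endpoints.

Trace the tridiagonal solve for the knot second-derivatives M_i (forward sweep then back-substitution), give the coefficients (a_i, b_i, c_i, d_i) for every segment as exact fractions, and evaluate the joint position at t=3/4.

Δ: Δ0=-2, Δ1=1, Δ2=-8/3, Δ3=4
row 1: diag=4, rhs=18; c'=1/4, d'=9/2
row 2: denom=8−1·1/4=31/4; d'=(-22−1·9/2)/(31/4)=-106/31
row 3: denom=8−3·12/31=212/31; d'=(40−3·-106/31)/(212/31)=779/106
back: M3=779/106
back: M2=-106/31−12/31·779/106=-332/53
back: M1=9/2−1/4·-332/53=643/106
M: M0=0, M1=643/106, M2=-332/53, M3=779/106, M4=0
seg 0: a=4, c=M0/2=0, d=(M1−M0)/(6·1)=643/636, b=Δ0−h0·(2M0+M1)/6=-1915/636
seg 1: a=2, c=M1/2=643/212, d=(M2−M1)/(6·1)=-1307/636, b=Δ1−h1·(2M1+M2)/6=7/318
seg 2: a=3, c=M2/2=-166/53, d=(M3−M2)/(6·3)=481/636, b=Δ2−h2·(2M2+M3)/6=-49/636
seg 3: a=-5, c=M3/2=779/212, d=(M4−M3)/(6·1)=-779/636, b=Δ3−h3·(2M3+M4)/6=493/318
t_q=3/4 → seg 0, τ=3/4; S=4+-1915/636·τ+0·τ²+643/636·τ³=29419/13568

  seg 0: a=4 b=-1915/636 c=0 d=643/636
  seg 1: a=2 b=7/318 c=643/212 d=-1307/636
  seg 2: a=3 b=-49/636 c=-166/53 d=481/636
  seg 3: a=-5 b=493/318 c=779/212 d=-779/636
S(3/4) = 29419/13568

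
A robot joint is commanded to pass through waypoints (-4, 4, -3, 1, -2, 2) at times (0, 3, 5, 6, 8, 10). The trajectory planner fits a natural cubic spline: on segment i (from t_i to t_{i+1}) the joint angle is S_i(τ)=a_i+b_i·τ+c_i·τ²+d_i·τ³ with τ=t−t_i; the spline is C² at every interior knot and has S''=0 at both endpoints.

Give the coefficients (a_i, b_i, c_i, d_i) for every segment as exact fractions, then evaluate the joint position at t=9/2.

  seg 0: a=-4 b=20069/3576 c=0 d=-3511/10728
  seg 1: a=4 b=-5765/1788 c=-3511/1192 d=1255/894
  seg 2: a=-3 b=3289/1788 c=6529/1192 d=-11861/3576
  seg 3: a=1 b=10169/3576 c=-1333/298 d=16459/14304
  seg 4: a=-2 b=-2219/1788 c=5795/2384 d=-5795/14304
S(9/2) = -12997/4768

Δ: Δ0=8/3, Δ1=-7/2, Δ2=4, Δ3=-3/2, Δ4=2
row 1: diag=10, rhs=-37; c'=1/5, d'=-37/10
row 2: denom=6−2·1/5=28/5; d'=(45−2·-37/10)/(28/5)=131/14
row 3: denom=6−1·5/28=163/28; d'=(-33−1·131/14)/(163/28)=-1186/163
row 4: denom=8−2·56/163=1192/163; d'=(21−2·-1186/163)/(1192/163)=5795/1192
back: M4=5795/1192
back: M3=-1186/163−56/163·5795/1192=-1333/149
back: M2=131/14−5/28·-1333/149=6529/596
back: M1=-37/10−1/5·6529/596=-3511/596
M: M0=0, M1=-3511/596, M2=6529/596, M3=-1333/149, M4=5795/1192, M5=0
seg 0: a=-4, c=M0/2=0, d=(M1−M0)/(6·3)=-3511/10728, b=Δ0−h0·(2M0+M1)/6=20069/3576
seg 1: a=4, c=M1/2=-3511/1192, d=(M2−M1)/(6·2)=1255/894, b=Δ1−h1·(2M1+M2)/6=-5765/1788
seg 2: a=-3, c=M2/2=6529/1192, d=(M3−M2)/(6·1)=-11861/3576, b=Δ2−h2·(2M2+M3)/6=3289/1788
seg 3: a=1, c=M3/2=-1333/298, d=(M4−M3)/(6·2)=16459/14304, b=Δ3−h3·(2M3+M4)/6=10169/3576
seg 4: a=-2, c=M4/2=5795/2384, d=(M5−M4)/(6·2)=-5795/14304, b=Δ4−h4·(2M4+M5)/6=-2219/1788
t_q=9/2 → seg 1, τ=3/2; S=4+-5765/1788·τ+-3511/1192·τ²+1255/894·τ³=-12997/4768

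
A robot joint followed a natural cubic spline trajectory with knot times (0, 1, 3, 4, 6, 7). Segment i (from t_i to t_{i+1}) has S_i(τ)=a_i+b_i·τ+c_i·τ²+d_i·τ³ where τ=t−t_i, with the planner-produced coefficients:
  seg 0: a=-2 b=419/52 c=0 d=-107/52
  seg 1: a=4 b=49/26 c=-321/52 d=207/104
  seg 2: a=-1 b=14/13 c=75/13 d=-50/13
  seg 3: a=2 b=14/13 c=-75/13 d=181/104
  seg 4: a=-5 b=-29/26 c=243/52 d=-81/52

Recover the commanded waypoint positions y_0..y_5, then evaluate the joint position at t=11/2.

y_0 = S_0(0) = a_0 = -2
y_1 = S_1(0) = a_1 = 4
y_2 = S_2(0) = a_2 = -1
y_3 = S_3(0) = a_3 = 2
y_4 = S_4(0) = a_4 = -5
y_5 = S_4(1) = -3
t_q=11/2 is in segment 3 (τ=3/2); S_3(τ)=-2905/832

y_0=-2 y_1=4 y_2=-1 y_3=2 y_4=-5 y_5=-3
S(11/2) = -2905/832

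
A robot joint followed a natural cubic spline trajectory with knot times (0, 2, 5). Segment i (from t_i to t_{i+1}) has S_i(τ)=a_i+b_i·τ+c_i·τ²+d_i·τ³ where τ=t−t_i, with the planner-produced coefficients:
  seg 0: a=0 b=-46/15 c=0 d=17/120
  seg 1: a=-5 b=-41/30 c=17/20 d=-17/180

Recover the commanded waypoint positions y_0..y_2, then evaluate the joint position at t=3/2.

y_0 = S_0(0) = a_0 = 0
y_1 = S_1(0) = a_1 = -5
y_2 = S_1(3) = -4
t_q=3/2 is in segment 0 (τ=3/2); S_0(τ)=-1319/320

y_0=0 y_1=-5 y_2=-4
S(3/2) = -1319/320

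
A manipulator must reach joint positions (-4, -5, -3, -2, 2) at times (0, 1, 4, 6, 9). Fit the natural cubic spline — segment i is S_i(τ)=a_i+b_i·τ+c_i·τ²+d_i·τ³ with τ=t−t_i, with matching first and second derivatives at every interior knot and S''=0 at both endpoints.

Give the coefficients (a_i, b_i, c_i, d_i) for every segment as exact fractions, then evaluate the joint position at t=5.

Δ: Δ0=-1, Δ1=2/3, Δ2=1/2, Δ3=4/3
row 1: diag=8, rhs=10; c'=3/8, d'=5/4
row 2: denom=10−3·3/8=71/8; d'=(-1−3·5/4)/(71/8)=-38/71
row 3: denom=10−2·16/71=678/71; d'=(5−2·-38/71)/(678/71)=431/678
back: M3=431/678
back: M2=-38/71−16/71·431/678=-230/339
back: M1=5/4−3/8·-230/339=170/113
M: M0=0, M1=170/113, M2=-230/339, M3=431/678, M4=0
seg 0: a=-4, c=M0/2=0, d=(M1−M0)/(6·1)=85/339, b=Δ0−h0·(2M0+M1)/6=-424/339
seg 1: a=-5, c=M1/2=85/113, d=(M2−M1)/(6·3)=-370/3051, b=Δ1−h1·(2M1+M2)/6=-169/339
seg 2: a=-3, c=M2/2=-115/339, d=(M3−M2)/(6·2)=99/904, b=Δ2−h2·(2M2+M3)/6=251/339
seg 3: a=-2, c=M3/2=431/1356, d=(M4−M3)/(6·3)=-431/12204, b=Δ3−h3·(2M3+M4)/6=473/678
t_q=5 → seg 2, τ=1; S=-3+251/339·τ+-115/339·τ²+99/904·τ³=-6751/2712

  seg 0: a=-4 b=-424/339 c=0 d=85/339
  seg 1: a=-5 b=-169/339 c=85/113 d=-370/3051
  seg 2: a=-3 b=251/339 c=-115/339 d=99/904
  seg 3: a=-2 b=473/678 c=431/1356 d=-431/12204
S(5) = -6751/2712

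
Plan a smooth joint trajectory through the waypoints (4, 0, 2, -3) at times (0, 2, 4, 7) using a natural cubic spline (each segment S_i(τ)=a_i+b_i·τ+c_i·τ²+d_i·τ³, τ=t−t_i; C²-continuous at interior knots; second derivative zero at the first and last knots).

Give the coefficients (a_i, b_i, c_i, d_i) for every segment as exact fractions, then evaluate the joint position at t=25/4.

Δ: Δ0=-2, Δ1=1, Δ2=-5/3
row 1: diag=8, rhs=18; c'=1/4, d'=9/4
row 2: denom=10−2·1/4=19/2; d'=(-16−2·9/4)/(19/2)=-41/19
back: M2=-41/19
back: M1=9/4−1/4·-41/19=53/19
M: M0=0, M1=53/19, M2=-41/19, M3=0
seg 0: a=4, c=M0/2=0, d=(M1−M0)/(6·2)=53/228, b=Δ0−h0·(2M0+M1)/6=-167/57
seg 1: a=0, c=M1/2=53/38, d=(M2−M1)/(6·2)=-47/114, b=Δ1−h1·(2M1+M2)/6=-8/57
seg 2: a=2, c=M2/2=-41/38, d=(M3−M2)/(6·3)=41/342, b=Δ2−h2·(2M2+M3)/6=28/57
t_q=25/4 → seg 2, τ=9/4; S=2+28/57·τ+-41/38·τ²+41/342·τ³=-2411/2432

  seg 0: a=4 b=-167/57 c=0 d=53/228
  seg 1: a=0 b=-8/57 c=53/38 d=-47/114
  seg 2: a=2 b=28/57 c=-41/38 d=41/342
S(25/4) = -2411/2432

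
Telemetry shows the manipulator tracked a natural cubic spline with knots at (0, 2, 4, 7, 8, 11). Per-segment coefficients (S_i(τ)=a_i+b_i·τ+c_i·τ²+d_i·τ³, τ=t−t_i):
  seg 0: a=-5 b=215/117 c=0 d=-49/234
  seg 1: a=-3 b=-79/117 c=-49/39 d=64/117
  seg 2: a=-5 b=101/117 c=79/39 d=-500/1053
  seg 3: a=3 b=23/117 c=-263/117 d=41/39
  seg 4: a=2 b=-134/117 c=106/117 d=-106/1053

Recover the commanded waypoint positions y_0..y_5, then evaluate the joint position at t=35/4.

y_0=-5 y_1=-3 y_2=-5 y_3=3 y_4=2 y_5=4
S(35/4) = 669/416

y_0 = S_0(0) = a_0 = -5
y_1 = S_1(0) = a_1 = -3
y_2 = S_2(0) = a_2 = -5
y_3 = S_3(0) = a_3 = 3
y_4 = S_4(0) = a_4 = 2
y_5 = S_4(3) = 4
t_q=35/4 is in segment 4 (τ=3/4); S_4(τ)=669/416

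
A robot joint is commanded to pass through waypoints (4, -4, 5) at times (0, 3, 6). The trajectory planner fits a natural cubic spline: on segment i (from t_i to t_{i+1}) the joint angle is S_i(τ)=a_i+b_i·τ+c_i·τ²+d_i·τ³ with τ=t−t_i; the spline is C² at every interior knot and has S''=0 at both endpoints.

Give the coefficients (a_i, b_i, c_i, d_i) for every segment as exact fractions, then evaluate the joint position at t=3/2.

  seg 0: a=4 b=-49/12 c=0 d=17/108
  seg 1: a=-4 b=1/6 c=17/12 d=-17/108
S(3/2) = -51/32

Δ: Δ0=-8/3, Δ1=3
row 1: diag=12, rhs=34; c'=1/4, d'=17/6
back: M1=17/6
M: M0=0, M1=17/6, M2=0
seg 0: a=4, c=M0/2=0, d=(M1−M0)/(6·3)=17/108, b=Δ0−h0·(2M0+M1)/6=-49/12
seg 1: a=-4, c=M1/2=17/12, d=(M2−M1)/(6·3)=-17/108, b=Δ1−h1·(2M1+M2)/6=1/6
t_q=3/2 → seg 0, τ=3/2; S=4+-49/12·τ+0·τ²+17/108·τ³=-51/32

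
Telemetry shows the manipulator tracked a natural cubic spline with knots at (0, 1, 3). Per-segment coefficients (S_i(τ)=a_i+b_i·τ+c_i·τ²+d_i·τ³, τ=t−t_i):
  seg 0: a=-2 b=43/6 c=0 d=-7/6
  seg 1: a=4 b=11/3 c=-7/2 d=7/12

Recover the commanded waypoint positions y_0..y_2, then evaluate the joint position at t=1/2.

y_0=-2 y_1=4 y_2=2
S(1/2) = 23/16

y_0 = S_0(0) = a_0 = -2
y_1 = S_1(0) = a_1 = 4
y_2 = S_1(2) = 2
t_q=1/2 is in segment 0 (τ=1/2); S_0(τ)=23/16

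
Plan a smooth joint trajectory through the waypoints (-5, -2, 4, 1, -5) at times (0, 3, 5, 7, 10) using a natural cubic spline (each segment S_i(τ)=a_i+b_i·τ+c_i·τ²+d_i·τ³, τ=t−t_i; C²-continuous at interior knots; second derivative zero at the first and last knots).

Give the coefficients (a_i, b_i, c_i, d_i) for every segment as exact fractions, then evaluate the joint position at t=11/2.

Δ: Δ0=1, Δ1=3, Δ2=-3/2, Δ3=-2
row 1: diag=10, rhs=12; c'=1/5, d'=6/5
row 2: denom=8−2·1/5=38/5; d'=(-27−2·6/5)/(38/5)=-147/38
row 3: denom=10−2·5/19=180/19; d'=(-3−2·-147/38)/(180/19)=1/2
back: M3=1/2
back: M2=-147/38−5/19·1/2=-4
back: M1=6/5−1/5·-4=2
M: M0=0, M1=2, M2=-4, M3=1/2, M4=0
seg 0: a=-5, c=M0/2=0, d=(M1−M0)/(6·3)=1/9, b=Δ0−h0·(2M0+M1)/6=0
seg 1: a=-2, c=M1/2=1, d=(M2−M1)/(6·2)=-1/2, b=Δ1−h1·(2M1+M2)/6=3
seg 2: a=4, c=M2/2=-2, d=(M3−M2)/(6·2)=3/8, b=Δ2−h2·(2M2+M3)/6=1
seg 3: a=1, c=M3/2=1/4, d=(M4−M3)/(6·3)=-1/36, b=Δ3−h3·(2M3+M4)/6=-5/2
t_q=11/2 → seg 2, τ=1/2; S=4+1·τ+-2·τ²+3/8·τ³=259/64

  seg 0: a=-5 b=0 c=0 d=1/9
  seg 1: a=-2 b=3 c=1 d=-1/2
  seg 2: a=4 b=1 c=-2 d=3/8
  seg 3: a=1 b=-5/2 c=1/4 d=-1/36
S(11/2) = 259/64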